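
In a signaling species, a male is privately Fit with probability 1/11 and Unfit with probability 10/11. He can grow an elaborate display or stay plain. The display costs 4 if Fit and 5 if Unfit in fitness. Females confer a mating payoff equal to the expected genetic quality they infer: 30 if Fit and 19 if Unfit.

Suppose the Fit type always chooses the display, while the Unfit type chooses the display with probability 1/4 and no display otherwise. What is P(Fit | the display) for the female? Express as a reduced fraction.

P(the display) = (1/11)·1 + (10/11)·(1/4) = 7/22.
By Bayes' rule, P(Fit | the display) = (1/11) / (7/22) = 2/7.

2/7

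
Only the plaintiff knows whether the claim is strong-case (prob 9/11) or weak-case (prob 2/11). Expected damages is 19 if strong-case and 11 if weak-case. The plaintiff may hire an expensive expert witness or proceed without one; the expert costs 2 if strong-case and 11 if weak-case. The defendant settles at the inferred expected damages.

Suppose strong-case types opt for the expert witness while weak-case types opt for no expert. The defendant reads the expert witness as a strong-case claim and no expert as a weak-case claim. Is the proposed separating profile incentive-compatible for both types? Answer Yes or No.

Under these beliefs, the expert witness earns settlement 19 and no expert earns settlement 11.
strong-case: the expert witness nets 19 − 2 = 17; no expert nets 11. strong-case prefers the expert witness.
weak-case: the expert witness nets 19 − 11 = 8; no expert nets 11. weak-case prefers no expert.
Neither type deviates, so the separating profile is an equilibrium.

Yes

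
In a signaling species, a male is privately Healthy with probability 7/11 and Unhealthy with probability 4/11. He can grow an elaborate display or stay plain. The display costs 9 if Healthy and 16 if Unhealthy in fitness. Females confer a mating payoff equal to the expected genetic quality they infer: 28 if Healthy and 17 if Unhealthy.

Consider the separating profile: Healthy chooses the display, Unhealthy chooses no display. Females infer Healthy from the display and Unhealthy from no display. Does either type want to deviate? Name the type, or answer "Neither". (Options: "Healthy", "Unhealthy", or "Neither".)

The display pays 28; no display pays 17.
Healthy: assigned the display, nets 28 − 9 = 19; deviating to no display nets 17.
Unhealthy: assigned no display, nets 17; deviating to the display nets 28 − 16 = 12.
Both types strictly prefer their assigned action; no profitable deviation.

Neither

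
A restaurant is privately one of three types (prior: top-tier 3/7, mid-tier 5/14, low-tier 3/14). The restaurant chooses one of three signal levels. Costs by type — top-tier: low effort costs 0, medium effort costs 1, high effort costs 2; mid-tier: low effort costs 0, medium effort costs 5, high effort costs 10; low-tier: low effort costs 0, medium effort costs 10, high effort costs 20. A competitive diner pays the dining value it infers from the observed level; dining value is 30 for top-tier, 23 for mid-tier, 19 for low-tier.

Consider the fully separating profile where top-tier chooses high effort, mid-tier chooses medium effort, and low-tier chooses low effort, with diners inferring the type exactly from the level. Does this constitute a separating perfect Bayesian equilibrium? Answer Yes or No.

Separating price premiums: high effort → 30, medium effort → 23, low effort → 19.
top-tier (assigned high effort): low effort: 19 − 0 = 19; medium effort: 23 − 1 = 22; high effort: 30 − 2 = 28. top-tier stays.
mid-tier (assigned medium effort): low effort: 19 − 0 = 19; medium effort: 23 − 5 = 18; high effort: 30 − 10 = 20. mid-tier prefers high effort.
low-tier (assigned low effort): low effort: 19 − 0 = 19; medium effort: 23 − 10 = 13; high effort: 30 − 20 = 10. low-tier stays.
At least one type deviates; the separating profile fails.

No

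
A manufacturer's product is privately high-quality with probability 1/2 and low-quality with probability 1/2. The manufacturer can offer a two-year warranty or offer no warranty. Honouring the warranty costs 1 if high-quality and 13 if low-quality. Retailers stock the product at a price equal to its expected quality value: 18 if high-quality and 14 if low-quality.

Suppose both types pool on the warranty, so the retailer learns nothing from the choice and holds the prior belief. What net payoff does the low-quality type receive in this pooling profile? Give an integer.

Pooled price = 1/2·18 + 1/2·14 = 16.
low-quality pays cost 13 for the warranty, so net payoff = 16 − 13 = 3.

3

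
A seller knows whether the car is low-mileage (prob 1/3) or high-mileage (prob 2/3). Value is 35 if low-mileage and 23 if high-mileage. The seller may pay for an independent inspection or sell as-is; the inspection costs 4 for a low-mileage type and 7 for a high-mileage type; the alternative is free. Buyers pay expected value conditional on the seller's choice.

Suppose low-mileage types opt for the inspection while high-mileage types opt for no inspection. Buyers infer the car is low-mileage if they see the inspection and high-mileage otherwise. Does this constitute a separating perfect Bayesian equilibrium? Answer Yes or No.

Under these beliefs, the inspection earns price 35 and no inspection earns price 23.
low-mileage: the inspection nets 35 − 4 = 31; no inspection nets 23. low-mileage prefers the inspection.
high-mileage: the inspection nets 35 − 7 = 28; no inspection nets 23. high-mileage would deviate to the inspection.
high-mileage has a profitable deviation, so the profile is not an equilibrium.

No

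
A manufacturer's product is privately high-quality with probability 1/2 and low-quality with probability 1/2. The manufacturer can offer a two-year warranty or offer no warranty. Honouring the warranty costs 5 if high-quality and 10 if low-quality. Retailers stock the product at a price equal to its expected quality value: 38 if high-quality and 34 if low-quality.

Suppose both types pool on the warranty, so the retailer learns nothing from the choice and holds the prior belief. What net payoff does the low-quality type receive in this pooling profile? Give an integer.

Pooled price = 1/2·38 + 1/2·34 = 36.
low-quality pays cost 10 for the warranty, so net payoff = 36 − 10 = 26.

26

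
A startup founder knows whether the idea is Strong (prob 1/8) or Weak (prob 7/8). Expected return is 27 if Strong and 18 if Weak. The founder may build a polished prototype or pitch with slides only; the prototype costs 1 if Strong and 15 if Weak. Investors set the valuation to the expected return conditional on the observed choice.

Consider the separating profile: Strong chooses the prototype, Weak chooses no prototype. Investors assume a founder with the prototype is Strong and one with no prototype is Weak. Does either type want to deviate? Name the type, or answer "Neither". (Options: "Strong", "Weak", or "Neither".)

Neither

The prototype pays 27; no prototype pays 18.
Strong: assigned the prototype, nets 27 − 1 = 26; deviating to no prototype nets 18.
Weak: assigned no prototype, nets 18; deviating to the prototype nets 27 − 15 = 12.
Both types strictly prefer their assigned action; no profitable deviation.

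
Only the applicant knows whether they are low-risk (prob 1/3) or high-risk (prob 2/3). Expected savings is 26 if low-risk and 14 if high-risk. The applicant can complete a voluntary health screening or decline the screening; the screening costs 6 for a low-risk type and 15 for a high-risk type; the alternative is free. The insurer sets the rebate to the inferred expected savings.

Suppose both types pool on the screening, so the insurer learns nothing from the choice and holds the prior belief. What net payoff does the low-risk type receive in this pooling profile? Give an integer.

Pooled rebate = 1/3·26 + 2/3·14 = 18.
low-risk pays cost 6 for the screening, so net payoff = 18 − 6 = 12.

12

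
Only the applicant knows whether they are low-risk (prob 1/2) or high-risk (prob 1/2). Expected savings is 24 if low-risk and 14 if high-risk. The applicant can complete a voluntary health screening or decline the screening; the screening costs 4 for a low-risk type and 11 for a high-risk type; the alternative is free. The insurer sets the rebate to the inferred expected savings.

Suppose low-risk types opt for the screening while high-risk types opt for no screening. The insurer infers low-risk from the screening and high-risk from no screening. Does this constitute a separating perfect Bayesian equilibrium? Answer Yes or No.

Yes

Under these beliefs, the screening earns rebate 24 and no screening earns rebate 14.
low-risk: the screening nets 24 − 4 = 20; no screening nets 14. low-risk prefers the screening.
high-risk: the screening nets 24 − 11 = 13; no screening nets 14. high-risk prefers no screening.
Neither type deviates, so the separating profile is an equilibrium.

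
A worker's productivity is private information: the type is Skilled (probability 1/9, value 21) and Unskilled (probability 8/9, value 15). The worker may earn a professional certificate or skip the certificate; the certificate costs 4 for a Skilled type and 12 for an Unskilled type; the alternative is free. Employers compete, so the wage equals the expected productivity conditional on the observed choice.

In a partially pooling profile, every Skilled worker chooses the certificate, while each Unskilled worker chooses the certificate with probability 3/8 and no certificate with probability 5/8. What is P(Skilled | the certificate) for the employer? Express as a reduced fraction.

1/4

P(the certificate) = (1/9)·1 + (8/9)·(3/8) = 4/9.
By Bayes' rule, P(Skilled | the certificate) = (1/9) / (4/9) = 1/4.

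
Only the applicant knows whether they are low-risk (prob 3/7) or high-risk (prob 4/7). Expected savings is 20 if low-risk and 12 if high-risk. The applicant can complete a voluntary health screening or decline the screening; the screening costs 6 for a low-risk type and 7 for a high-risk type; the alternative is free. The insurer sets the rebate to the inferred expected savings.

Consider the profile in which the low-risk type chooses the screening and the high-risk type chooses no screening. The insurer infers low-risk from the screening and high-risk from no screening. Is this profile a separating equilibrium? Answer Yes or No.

Under these beliefs, the screening earns rebate 20 and no screening earns rebate 12.
low-risk: the screening nets 20 − 6 = 14; no screening nets 12. low-risk prefers the screening.
high-risk: the screening nets 20 − 7 = 13; no screening nets 12. high-risk would deviate to the screening.
high-risk has a profitable deviation, so the profile is not an equilibrium.

No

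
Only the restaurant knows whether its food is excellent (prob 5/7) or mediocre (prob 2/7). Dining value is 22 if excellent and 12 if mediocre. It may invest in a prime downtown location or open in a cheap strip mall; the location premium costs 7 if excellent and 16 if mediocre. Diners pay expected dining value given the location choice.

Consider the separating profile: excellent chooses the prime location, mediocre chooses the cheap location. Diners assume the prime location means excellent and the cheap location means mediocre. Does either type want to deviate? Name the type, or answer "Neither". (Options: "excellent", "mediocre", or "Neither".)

The prime location pays 22; the cheap location pays 12.
excellent: assigned the prime location, nets 22 − 7 = 15; deviating to the cheap location nets 12.
mediocre: assigned the cheap location, nets 12; deviating to the prime location nets 22 − 16 = 6.
Both types strictly prefer their assigned action; no profitable deviation.

Neither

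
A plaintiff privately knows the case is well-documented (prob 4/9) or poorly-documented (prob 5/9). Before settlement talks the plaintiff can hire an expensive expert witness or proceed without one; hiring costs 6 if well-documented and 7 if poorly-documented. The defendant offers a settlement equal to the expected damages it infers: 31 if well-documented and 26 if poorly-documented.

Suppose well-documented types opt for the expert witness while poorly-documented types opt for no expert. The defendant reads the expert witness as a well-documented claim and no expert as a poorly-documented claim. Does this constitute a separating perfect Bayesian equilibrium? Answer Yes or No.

No

Under these beliefs, the expert witness earns settlement 31 and no expert earns settlement 26.
well-documented: the expert witness nets 31 − 6 = 25; no expert nets 26. well-documented would deviate to no expert.
poorly-documented: the expert witness nets 31 − 7 = 24; no expert nets 26. poorly-documented prefers no expert.
well-documented has a profitable deviation, so the profile is not an equilibrium.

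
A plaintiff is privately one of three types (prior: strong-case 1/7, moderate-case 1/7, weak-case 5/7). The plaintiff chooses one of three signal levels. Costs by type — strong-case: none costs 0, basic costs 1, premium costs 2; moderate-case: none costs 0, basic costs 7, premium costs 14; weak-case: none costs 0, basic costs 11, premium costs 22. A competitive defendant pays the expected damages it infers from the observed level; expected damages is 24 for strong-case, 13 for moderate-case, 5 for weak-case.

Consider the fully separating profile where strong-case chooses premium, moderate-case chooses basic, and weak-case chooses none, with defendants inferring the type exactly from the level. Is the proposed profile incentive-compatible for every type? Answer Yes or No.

No

Separating settlements: premium → 24, basic → 13, none → 5.
strong-case (assigned premium): none: 5 − 0 = 5; basic: 13 − 1 = 12; premium: 24 − 2 = 22. strong-case stays.
moderate-case (assigned basic): none: 5 − 0 = 5; basic: 13 − 7 = 6; premium: 24 − 14 = 10. moderate-case prefers premium.
weak-case (assigned none): none: 5 − 0 = 5; basic: 13 − 11 = 2; premium: 24 − 22 = 2. weak-case stays.
At least one type deviates; the separating profile fails.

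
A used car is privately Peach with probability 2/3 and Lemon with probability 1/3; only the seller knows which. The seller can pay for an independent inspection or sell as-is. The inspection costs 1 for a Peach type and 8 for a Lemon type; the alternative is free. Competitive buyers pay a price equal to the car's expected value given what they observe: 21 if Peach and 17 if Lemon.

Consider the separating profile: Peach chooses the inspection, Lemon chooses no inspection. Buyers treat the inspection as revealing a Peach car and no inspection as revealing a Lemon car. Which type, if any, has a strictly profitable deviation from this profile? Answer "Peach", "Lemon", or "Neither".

Neither

The inspection pays 21; no inspection pays 17.
Peach: assigned the inspection, nets 21 − 1 = 20; deviating to no inspection nets 17.
Lemon: assigned no inspection, nets 17; deviating to the inspection nets 21 − 8 = 13.
Both types strictly prefer their assigned action; no profitable deviation.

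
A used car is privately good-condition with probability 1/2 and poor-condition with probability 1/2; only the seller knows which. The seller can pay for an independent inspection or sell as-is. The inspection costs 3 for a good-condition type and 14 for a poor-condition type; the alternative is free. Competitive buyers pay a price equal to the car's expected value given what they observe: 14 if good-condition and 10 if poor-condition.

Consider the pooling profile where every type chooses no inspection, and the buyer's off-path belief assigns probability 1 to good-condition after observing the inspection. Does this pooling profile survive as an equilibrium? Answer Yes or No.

On path, the buyer holds the prior and pays 1/2·14 + 1/2·10 = 12. Off path (the inspection), believing good-condition, it pays 14.
good-condition: no inspection nets 12; the inspection nets 14 − 3 = 11. good-condition stays.
poor-condition: no inspection nets 12; the inspection nets 14 − 14 = 0. poor-condition stays.
No type deviates, so pooling is sustained.

Yes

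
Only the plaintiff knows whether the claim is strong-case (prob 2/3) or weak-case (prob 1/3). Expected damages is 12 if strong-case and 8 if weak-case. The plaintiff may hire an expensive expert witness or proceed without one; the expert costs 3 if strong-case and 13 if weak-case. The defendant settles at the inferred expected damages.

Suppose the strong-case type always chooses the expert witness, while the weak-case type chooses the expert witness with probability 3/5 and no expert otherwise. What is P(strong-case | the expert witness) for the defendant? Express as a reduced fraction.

10/13

P(the expert witness) = (2/3)·1 + (1/3)·(3/5) = 13/15.
By Bayes' rule, P(strong-case | the expert witness) = (2/3) / (13/15) = 10/13.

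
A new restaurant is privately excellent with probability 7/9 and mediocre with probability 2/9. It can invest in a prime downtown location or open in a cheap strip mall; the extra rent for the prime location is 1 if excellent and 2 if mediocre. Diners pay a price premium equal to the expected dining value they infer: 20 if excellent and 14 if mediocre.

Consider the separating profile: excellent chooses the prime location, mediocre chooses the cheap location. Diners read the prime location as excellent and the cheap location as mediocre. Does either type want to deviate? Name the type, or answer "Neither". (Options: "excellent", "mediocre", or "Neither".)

The prime location pays 20; the cheap location pays 14.
excellent: assigned the prime location, nets 20 − 1 = 19; deviating to the cheap location nets 14.
mediocre: assigned the cheap location, nets 14; deviating to the prime location nets 20 − 2 = 18.
The mediocre type gains 4 by deviating.

mediocre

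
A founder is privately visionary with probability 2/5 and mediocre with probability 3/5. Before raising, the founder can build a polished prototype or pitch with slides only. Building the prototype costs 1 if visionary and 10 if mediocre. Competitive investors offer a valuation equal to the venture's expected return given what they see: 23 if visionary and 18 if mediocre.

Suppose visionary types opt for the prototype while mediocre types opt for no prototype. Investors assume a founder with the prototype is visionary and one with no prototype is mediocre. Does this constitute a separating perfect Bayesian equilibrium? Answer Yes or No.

Under these beliefs, the prototype earns valuation 23 and no prototype earns valuation 18.
visionary: the prototype nets 23 − 1 = 22; no prototype nets 18. visionary prefers the prototype.
mediocre: the prototype nets 23 − 10 = 13; no prototype nets 18. mediocre prefers no prototype.
Neither type deviates, so the separating profile is an equilibrium.

Yes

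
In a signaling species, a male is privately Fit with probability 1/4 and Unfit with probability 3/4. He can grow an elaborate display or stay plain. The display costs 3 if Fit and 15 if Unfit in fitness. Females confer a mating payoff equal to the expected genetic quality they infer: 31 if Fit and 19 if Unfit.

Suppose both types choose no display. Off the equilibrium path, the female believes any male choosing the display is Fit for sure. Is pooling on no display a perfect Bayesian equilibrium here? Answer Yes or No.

No

On path, the female holds the prior and pays 1/4·31 + 3/4·19 = 22. Off path (the display), believing Fit, it pays 31.
Fit: no display nets 22; the display nets 31 − 3 = 28. Fit would deviate.
Unfit: no display nets 22; the display nets 31 − 15 = 16. Unfit stays.
A type deviates, so pooling fails.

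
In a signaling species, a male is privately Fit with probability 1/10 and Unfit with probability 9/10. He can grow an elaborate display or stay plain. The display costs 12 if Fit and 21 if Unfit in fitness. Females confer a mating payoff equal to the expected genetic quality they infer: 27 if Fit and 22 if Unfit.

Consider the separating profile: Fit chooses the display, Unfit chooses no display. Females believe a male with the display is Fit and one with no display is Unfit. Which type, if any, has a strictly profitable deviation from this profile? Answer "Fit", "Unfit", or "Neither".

Fit

The display pays 27; no display pays 22.
Fit: assigned the display, nets 27 − 12 = 15; deviating to no display nets 22.
Unfit: assigned no display, nets 22; deviating to the display nets 27 − 21 = 6.
The Fit type gains 7 by deviating.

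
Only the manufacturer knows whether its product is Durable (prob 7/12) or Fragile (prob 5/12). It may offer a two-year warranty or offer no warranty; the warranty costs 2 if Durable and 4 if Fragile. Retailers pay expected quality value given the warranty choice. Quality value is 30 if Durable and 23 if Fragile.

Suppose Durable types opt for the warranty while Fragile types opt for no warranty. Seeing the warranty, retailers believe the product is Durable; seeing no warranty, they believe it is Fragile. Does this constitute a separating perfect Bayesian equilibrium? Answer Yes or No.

Under these beliefs, the warranty earns price 30 and no warranty earns price 23.
Durable: the warranty nets 30 − 2 = 28; no warranty nets 23. Durable prefers the warranty.
Fragile: the warranty nets 30 − 4 = 26; no warranty nets 23. Fragile would deviate to the warranty.
Fragile has a profitable deviation, so the profile is not an equilibrium.

No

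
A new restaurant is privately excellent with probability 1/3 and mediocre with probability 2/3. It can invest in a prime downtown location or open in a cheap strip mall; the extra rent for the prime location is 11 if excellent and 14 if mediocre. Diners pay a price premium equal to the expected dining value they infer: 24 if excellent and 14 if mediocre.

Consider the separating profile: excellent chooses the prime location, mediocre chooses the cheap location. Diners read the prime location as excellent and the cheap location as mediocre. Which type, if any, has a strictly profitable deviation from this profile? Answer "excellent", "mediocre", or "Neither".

The prime location pays 24; the cheap location pays 14.
excellent: assigned the prime location, nets 24 − 11 = 13; deviating to the cheap location nets 14.
mediocre: assigned the cheap location, nets 14; deviating to the prime location nets 24 − 14 = 10.
The excellent type gains 1 by deviating.

excellent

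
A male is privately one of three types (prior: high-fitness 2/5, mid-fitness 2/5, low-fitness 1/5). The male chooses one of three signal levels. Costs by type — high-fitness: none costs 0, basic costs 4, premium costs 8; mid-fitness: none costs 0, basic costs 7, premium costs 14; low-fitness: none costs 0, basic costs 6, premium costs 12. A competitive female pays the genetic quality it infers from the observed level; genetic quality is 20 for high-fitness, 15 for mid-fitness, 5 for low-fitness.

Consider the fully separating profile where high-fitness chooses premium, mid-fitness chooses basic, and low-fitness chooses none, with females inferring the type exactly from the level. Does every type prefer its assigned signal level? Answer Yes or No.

Separating mating payoffs: premium → 20, basic → 15, none → 5.
high-fitness (assigned premium): none: 5 − 0 = 5; basic: 15 − 4 = 11; premium: 20 − 8 = 12. high-fitness stays.
mid-fitness (assigned basic): none: 5 − 0 = 5; basic: 15 − 7 = 8; premium: 20 − 14 = 6. mid-fitness stays.
low-fitness (assigned none): none: 5 − 0 = 5; basic: 15 − 6 = 9; premium: 20 − 12 = 8. low-fitness prefers basic.
At least one type deviates; the separating profile fails.

No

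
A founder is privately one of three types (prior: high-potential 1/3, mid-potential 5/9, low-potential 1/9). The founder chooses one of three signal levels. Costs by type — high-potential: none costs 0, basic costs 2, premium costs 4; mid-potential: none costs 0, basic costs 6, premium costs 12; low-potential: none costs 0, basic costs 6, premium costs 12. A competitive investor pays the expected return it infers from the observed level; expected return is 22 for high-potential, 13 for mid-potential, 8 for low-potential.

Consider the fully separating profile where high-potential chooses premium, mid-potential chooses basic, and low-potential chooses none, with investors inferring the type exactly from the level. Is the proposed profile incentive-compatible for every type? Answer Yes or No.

Separating valuations: premium → 22, basic → 13, none → 8.
high-potential (assigned premium): none: 8 − 0 = 8; basic: 13 − 2 = 11; premium: 22 − 4 = 18. high-potential stays.
mid-potential (assigned basic): none: 8 − 0 = 8; basic: 13 − 6 = 7; premium: 22 − 12 = 10. mid-potential prefers premium.
low-potential (assigned none): none: 8 − 0 = 8; basic: 13 − 6 = 7; premium: 22 − 12 = 10. low-potential prefers premium.
At least one type deviates; the separating profile fails.

No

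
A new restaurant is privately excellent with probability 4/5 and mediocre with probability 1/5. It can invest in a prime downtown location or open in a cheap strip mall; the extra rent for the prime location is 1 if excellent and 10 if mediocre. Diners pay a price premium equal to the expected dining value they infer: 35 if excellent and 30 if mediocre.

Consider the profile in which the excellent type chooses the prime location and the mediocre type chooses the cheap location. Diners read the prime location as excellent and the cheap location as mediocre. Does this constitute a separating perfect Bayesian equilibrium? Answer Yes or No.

Yes

Under these beliefs, the prime location earns price premium 35 and the cheap location earns price premium 30.
excellent: the prime location nets 35 − 1 = 34; the cheap location nets 30. excellent prefers the prime location.
mediocre: the prime location nets 35 − 10 = 25; the cheap location nets 30. mediocre prefers the cheap location.
Neither type deviates, so the separating profile is an equilibrium.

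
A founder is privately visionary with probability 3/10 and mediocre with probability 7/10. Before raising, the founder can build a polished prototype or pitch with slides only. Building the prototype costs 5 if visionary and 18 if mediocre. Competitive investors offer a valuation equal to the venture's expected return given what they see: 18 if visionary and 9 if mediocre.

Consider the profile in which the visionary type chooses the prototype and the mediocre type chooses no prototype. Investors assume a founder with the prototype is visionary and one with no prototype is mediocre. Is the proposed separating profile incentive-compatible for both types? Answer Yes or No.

Yes

Under these beliefs, the prototype earns valuation 18 and no prototype earns valuation 9.
visionary: the prototype nets 18 − 5 = 13; no prototype nets 9. visionary prefers the prototype.
mediocre: the prototype nets 18 − 18 = 0; no prototype nets 9. mediocre prefers no prototype.
Neither type deviates, so the separating profile is an equilibrium.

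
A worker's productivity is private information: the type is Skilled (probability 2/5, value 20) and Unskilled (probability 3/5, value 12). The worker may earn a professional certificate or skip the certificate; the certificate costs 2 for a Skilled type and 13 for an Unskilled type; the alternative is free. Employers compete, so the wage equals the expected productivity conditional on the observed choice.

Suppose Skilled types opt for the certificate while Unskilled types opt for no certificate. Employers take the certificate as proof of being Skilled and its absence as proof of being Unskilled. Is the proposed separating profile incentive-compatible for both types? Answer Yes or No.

Yes

Under these beliefs, the certificate earns wage 20 and no certificate earns wage 12.
Skilled: the certificate nets 20 − 2 = 18; no certificate nets 12. Skilled prefers the certificate.
Unskilled: the certificate nets 20 − 13 = 7; no certificate nets 12. Unskilled prefers no certificate.
Neither type deviates, so the separating profile is an equilibrium.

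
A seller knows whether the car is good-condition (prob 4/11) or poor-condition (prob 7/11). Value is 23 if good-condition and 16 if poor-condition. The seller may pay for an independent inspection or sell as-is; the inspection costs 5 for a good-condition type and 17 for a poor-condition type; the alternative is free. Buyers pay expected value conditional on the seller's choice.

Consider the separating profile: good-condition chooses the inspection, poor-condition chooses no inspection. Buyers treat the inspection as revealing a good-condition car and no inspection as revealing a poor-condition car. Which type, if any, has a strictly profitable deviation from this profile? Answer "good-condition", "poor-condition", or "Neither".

Neither

The inspection pays 23; no inspection pays 16.
good-condition: assigned the inspection, nets 23 − 5 = 18; deviating to no inspection nets 16.
poor-condition: assigned no inspection, nets 16; deviating to the inspection nets 23 − 17 = 6.
Both types strictly prefer their assigned action; no profitable deviation.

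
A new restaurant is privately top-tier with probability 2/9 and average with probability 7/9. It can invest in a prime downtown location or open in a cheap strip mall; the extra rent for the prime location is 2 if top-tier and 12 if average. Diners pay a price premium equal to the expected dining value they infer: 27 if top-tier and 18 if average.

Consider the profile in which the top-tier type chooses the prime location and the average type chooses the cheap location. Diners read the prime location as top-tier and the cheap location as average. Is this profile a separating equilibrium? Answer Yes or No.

Yes

Under these beliefs, the prime location earns price premium 27 and the cheap location earns price premium 18.
top-tier: the prime location nets 27 − 2 = 25; the cheap location nets 18. top-tier prefers the prime location.
average: the prime location nets 27 − 12 = 15; the cheap location nets 18. average prefers the cheap location.
Neither type deviates, so the separating profile is an equilibrium.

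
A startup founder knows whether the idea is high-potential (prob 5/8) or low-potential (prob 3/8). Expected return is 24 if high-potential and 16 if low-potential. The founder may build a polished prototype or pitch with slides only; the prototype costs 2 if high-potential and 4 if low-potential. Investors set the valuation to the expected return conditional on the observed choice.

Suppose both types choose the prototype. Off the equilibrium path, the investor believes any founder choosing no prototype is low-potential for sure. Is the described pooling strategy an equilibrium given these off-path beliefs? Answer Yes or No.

Yes

On path, the investor holds the prior and pays 5/8·24 + 3/8·16 = 21. Off path (no prototype), believing low-potential, it pays 16.
high-potential: the prototype nets 21 − 2 = 19; no prototype nets 16. high-potential stays.
low-potential: the prototype nets 21 − 4 = 17; no prototype nets 16. low-potential stays.
No type deviates, so pooling is sustained.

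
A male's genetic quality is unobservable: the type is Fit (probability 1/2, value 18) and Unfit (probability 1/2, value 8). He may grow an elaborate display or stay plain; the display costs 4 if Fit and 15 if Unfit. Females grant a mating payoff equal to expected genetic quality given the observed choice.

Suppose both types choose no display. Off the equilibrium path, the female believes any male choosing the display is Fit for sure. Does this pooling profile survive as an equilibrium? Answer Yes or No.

No

On path, the female holds the prior and pays 1/2·18 + 1/2·8 = 13. Off path (the display), believing Fit, it pays 18.
Fit: no display nets 13; the display nets 18 − 4 = 14. Fit would deviate.
Unfit: no display nets 13; the display nets 18 − 15 = 3. Unfit stays.
A type deviates, so pooling fails.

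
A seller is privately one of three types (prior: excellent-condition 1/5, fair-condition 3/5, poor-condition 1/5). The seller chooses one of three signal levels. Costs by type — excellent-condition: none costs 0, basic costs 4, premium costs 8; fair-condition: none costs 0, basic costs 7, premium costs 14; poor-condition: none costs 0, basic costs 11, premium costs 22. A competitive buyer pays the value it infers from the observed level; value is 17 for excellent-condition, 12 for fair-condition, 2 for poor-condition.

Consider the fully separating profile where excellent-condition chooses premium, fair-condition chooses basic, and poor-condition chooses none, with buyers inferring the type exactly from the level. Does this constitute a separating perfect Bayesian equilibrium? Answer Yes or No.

Separating prices: premium → 17, basic → 12, none → 2.
excellent-condition (assigned premium): none: 2 − 0 = 2; basic: 12 − 4 = 8; premium: 17 − 8 = 9. excellent-condition stays.
fair-condition (assigned basic): none: 2 − 0 = 2; basic: 12 − 7 = 5; premium: 17 − 14 = 3. fair-condition stays.
poor-condition (assigned none): none: 2 − 0 = 2; basic: 12 − 11 = 1; premium: 17 − 22 = -5. poor-condition stays.
Every type prefers its assigned level; separation holds.

Yes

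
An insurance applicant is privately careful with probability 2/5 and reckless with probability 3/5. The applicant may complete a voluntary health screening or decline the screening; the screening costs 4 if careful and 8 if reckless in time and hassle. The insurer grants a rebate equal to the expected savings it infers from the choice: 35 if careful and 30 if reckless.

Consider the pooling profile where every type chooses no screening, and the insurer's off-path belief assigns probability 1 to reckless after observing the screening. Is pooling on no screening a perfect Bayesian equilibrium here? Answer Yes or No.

On path, the insurer holds the prior and pays 2/5·35 + 3/5·30 = 32. Off path (the screening), believing reckless, it pays 30.
careful: no screening nets 32; the screening nets 30 − 4 = 26. careful stays.
reckless: no screening nets 32; the screening nets 30 − 8 = 22. reckless stays.
No type deviates, so pooling is sustained.

Yes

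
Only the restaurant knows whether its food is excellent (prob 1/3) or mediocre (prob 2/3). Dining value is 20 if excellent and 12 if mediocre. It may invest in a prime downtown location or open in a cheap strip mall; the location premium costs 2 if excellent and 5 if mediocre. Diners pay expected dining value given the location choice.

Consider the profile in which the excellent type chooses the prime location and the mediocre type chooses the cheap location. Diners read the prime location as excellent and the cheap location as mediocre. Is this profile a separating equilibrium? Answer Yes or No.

No

Under these beliefs, the prime location earns price premium 20 and the cheap location earns price premium 12.
excellent: the prime location nets 20 − 2 = 18; the cheap location nets 12. excellent prefers the prime location.
mediocre: the prime location nets 20 − 5 = 15; the cheap location nets 12. mediocre would deviate to the prime location.
mediocre has a profitable deviation, so the profile is not an equilibrium.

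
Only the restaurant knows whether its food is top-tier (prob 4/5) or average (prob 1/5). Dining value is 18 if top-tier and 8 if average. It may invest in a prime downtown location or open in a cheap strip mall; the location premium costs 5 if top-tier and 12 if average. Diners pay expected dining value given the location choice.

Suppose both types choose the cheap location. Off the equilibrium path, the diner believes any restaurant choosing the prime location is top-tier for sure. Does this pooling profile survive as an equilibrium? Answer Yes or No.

On path, the diner holds the prior and pays 4/5·18 + 1/5·8 = 16. Off path (the prime location), believing top-tier, it pays 18.
top-tier: the cheap location nets 16; the prime location nets 18 − 5 = 13. top-tier stays.
average: the cheap location nets 16; the prime location nets 18 − 12 = 6. average stays.
No type deviates, so pooling is sustained.

Yes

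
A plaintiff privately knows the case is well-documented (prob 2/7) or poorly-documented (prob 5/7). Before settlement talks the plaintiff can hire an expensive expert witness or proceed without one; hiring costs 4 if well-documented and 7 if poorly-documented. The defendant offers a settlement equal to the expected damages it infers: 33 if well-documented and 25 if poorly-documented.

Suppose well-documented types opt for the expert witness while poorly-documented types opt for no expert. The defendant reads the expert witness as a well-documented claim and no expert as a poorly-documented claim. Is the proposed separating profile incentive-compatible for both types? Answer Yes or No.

No

Under these beliefs, the expert witness earns settlement 33 and no expert earns settlement 25.
well-documented: the expert witness nets 33 − 4 = 29; no expert nets 25. well-documented prefers the expert witness.
poorly-documented: the expert witness nets 33 − 7 = 26; no expert nets 25. poorly-documented would deviate to the expert witness.
poorly-documented has a profitable deviation, so the profile is not an equilibrium.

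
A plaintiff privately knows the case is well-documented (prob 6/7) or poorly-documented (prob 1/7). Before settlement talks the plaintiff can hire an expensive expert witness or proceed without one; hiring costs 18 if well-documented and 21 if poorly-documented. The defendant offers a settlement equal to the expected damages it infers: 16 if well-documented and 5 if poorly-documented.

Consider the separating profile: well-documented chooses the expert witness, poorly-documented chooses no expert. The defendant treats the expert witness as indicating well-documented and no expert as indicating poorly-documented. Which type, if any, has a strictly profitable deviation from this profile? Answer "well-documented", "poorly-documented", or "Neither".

The expert witness pays 16; no expert pays 5.
well-documented: assigned the expert witness, nets 16 − 18 = -2; deviating to no expert nets 5.
poorly-documented: assigned no expert, nets 5; deviating to the expert witness nets 16 − 21 = -5.
The well-documented type gains 7 by deviating.

well-documented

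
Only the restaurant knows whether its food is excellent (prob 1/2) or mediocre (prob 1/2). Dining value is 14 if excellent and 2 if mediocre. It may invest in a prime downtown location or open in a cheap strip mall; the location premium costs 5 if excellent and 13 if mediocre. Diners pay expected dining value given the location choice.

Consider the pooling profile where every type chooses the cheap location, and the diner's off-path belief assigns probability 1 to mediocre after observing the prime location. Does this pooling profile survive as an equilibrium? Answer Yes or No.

On path, the diner holds the prior and pays 1/2·14 + 1/2·2 = 8. Off path (the prime location), believing mediocre, it pays 2.
excellent: the cheap location nets 8; the prime location nets 2 − 5 = -3. excellent stays.
mediocre: the cheap location nets 8; the prime location nets 2 − 13 = -11. mediocre stays.
No type deviates, so pooling is sustained.

Yes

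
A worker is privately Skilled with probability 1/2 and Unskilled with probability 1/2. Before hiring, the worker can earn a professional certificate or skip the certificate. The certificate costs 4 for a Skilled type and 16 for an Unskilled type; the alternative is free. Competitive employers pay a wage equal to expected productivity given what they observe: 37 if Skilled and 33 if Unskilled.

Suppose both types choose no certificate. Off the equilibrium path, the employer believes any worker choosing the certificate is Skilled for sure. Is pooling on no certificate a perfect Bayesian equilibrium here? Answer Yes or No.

Yes

On path, the employer holds the prior and pays 1/2·37 + 1/2·33 = 35. Off path (the certificate), believing Skilled, it pays 37.
Skilled: no certificate nets 35; the certificate nets 37 − 4 = 33. Skilled stays.
Unskilled: no certificate nets 35; the certificate nets 37 − 16 = 21. Unskilled stays.
No type deviates, so pooling is sustained.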